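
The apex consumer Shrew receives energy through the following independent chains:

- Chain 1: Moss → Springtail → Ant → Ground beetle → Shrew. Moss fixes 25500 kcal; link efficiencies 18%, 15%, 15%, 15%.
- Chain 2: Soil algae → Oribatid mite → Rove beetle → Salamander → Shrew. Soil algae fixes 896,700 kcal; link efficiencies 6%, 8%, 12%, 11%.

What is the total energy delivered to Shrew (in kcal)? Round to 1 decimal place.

72.3 kcal

Chain 1: 25500 × 0.18 × 0.15 × 0.15 × 0.15 = 15.49125 kcal
Chain 2: 896700 × 0.06 × 0.08 × 0.12 × 0.11 = 56.814912 kcal
Total at Shrew: 15.49125 + 56.814912 = 72.306162 kcal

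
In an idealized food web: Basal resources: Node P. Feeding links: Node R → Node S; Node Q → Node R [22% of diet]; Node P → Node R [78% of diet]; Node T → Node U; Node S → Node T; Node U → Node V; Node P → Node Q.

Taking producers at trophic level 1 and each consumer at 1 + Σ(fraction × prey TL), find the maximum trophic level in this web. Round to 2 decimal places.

Node Q: 1 + 1 = 2
Node R: 1 + (0.22×2 + 0.78×1) = 2.22
Node S: 1 + 2.22 = 3.22
Node T: 1 + 3.22 = 4.22
Node U: 1 + 4.22 = 5.22
Node V: 1 + 5.22 = 6.22

6.22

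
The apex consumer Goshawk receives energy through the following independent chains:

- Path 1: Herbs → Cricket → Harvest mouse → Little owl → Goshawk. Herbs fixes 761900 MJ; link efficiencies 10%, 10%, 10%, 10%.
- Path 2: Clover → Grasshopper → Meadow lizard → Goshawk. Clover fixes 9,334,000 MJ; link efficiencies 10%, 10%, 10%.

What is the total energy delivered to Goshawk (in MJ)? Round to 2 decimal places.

9410.19 MJ

Path 1: 761900 × 0.1 × 0.1 × 0.1 × 0.1 = 76.19 MJ
Path 2: 9334000 × 0.1 × 0.1 × 0.1 = 9334 MJ
Total at Goshawk: 76.19 + 9334 = 9410.19 MJ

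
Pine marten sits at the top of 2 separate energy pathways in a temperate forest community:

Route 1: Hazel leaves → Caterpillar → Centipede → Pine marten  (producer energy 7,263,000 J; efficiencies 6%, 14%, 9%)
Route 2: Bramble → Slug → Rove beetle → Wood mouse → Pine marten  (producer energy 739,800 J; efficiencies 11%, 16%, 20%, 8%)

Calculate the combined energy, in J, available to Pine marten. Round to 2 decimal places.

5699.16 J

Route 1: 7263000 × 0.06 × 0.14 × 0.09 = 5490.828 J
Route 2: 739800 × 0.11 × 0.16 × 0.2 × 0.08 = 208.32768 J
Total at Pine marten: 5490.828 + 208.32768 = 5699.15568 J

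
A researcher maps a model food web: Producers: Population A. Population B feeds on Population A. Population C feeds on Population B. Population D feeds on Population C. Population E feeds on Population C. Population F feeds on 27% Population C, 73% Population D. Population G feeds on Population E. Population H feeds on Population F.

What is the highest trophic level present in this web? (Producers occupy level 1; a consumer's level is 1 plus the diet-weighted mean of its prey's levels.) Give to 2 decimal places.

5.73

Population B: 1 + 1 = 2
Population C: 1 + 2 = 3
Population D: 1 + 3 = 4
Population E: 1 + 3 = 4
Population F: 1 + (0.27×3 + 0.73×4) = 4.73
Population G: 1 + 4 = 5
Population H: 1 + 4.73 = 5.73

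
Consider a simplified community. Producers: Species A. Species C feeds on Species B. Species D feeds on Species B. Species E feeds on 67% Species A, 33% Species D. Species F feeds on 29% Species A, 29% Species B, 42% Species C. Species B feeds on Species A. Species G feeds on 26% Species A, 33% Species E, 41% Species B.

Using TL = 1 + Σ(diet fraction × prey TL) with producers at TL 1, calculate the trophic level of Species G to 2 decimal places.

2.96

Species B: 1 + 1 = 2
Species C: 1 + 2 = 3
Species D: 1 + 2 = 3
Species E: 1 + (0.67×1 + 0.33×3) = 2.66
Species F: 1 + (0.29×1 + 0.29×2 + 0.42×3) = 3.13
Species G: 1 + (0.26×1 + 0.33×2.66 + 0.41×2) = 2.9578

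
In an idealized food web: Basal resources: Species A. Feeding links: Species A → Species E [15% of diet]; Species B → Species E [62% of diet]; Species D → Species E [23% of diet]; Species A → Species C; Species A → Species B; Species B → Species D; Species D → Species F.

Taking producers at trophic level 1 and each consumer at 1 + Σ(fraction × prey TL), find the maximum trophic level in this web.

4

Species B: 1 + 1 = 2
Species C: 1 + 1 = 2
Species D: 1 + 2 = 3
Species E: 1 + (0.15×1 + 0.62×2 + 0.23×3) = 3.08
Species F: 1 + 3 = 4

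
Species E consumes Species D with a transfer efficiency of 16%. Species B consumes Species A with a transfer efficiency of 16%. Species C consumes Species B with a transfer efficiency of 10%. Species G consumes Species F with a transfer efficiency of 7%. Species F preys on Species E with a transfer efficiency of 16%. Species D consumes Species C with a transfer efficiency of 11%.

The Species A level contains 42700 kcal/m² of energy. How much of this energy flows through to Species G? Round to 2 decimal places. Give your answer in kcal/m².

Species B: 42700 × 0.16 = 6832 kcal/m²
Species C: 6832 × 0.1 = 683.2 kcal/m²
Species D: 683.2 × 0.11 = 75.152 kcal/m²
Species E: 75.152 × 0.16 = 12.02432 kcal/m²
Species F: 12.02432 × 0.16 = 1.9238912 kcal/m²
Species G: 1.9238912 × 0.07 = 0.134672384 kcal/m²

0.13 kcal/m²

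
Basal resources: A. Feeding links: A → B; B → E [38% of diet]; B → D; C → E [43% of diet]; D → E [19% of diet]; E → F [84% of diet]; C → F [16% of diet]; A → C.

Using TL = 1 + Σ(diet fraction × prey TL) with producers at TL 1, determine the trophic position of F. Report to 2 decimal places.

B: 1 + 1 = 2
C: 1 + 1 = 2
D: 1 + 2 = 3
E: 1 + (0.38×2 + 0.43×2 + 0.19×3) = 3.19
F: 1 + (0.84×3.19 + 0.16×2) = 3.9996

4.00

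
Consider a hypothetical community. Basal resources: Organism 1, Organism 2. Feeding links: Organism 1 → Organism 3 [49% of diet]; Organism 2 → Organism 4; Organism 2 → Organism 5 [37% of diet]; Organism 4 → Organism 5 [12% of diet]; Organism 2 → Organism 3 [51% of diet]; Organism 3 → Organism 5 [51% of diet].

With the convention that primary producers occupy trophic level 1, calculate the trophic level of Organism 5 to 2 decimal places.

2.63

Organism 3: 1 + (0.49×1 + 0.51×1) = 2
Organism 4: 1 + 1 = 2
Organism 5: 1 + (0.12×2 + 0.51×2 + 0.37×1) = 2.63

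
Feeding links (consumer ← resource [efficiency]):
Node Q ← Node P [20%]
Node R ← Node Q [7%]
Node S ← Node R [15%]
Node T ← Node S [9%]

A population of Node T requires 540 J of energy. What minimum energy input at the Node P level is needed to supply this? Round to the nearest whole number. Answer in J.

Cumulative transfer efficiency: 0.2 × 0.07 × 0.15 × 0.09 = 0.000189
Node P energy = 540 / 0.000189 = 2857143 J

2857143 J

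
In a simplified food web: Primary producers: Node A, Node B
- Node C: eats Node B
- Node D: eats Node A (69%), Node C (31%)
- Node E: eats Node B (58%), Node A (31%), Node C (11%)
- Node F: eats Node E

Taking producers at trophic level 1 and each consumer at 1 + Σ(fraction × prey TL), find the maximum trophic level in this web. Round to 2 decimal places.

3.11

Node C: 1 + 1 = 2
Node D: 1 + (0.69×1 + 0.31×2) = 2.31
Node E: 1 + (0.58×1 + 0.31×1 + 0.11×2) = 2.11
Node F: 1 + 2.11 = 3.11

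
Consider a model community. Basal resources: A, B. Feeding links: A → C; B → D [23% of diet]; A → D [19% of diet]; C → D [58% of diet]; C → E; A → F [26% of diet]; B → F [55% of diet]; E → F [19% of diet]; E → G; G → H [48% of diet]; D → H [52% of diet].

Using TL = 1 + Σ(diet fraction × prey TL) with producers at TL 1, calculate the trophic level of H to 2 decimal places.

C: 1 + 1 = 2
D: 1 + (0.23×1 + 0.19×1 + 0.58×2) = 2.58
E: 1 + 2 = 3
F: 1 + (0.26×1 + 0.55×1 + 0.19×3) = 2.38
G: 1 + 3 = 4
H: 1 + (0.48×4 + 0.52×2.58) = 4.2616

4.26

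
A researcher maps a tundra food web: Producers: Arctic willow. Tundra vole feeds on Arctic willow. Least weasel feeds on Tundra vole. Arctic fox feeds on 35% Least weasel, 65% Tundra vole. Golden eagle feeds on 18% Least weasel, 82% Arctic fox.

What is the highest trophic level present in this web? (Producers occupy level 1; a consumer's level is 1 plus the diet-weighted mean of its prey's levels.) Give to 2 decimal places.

Tundra vole: 1 + 1 = 2
Least weasel: 1 + 2 = 3
Arctic fox: 1 + (0.35×3 + 0.65×2) = 3.35
Golden eagle: 1 + (0.18×3 + 0.82×3.35) = 4.287

4.29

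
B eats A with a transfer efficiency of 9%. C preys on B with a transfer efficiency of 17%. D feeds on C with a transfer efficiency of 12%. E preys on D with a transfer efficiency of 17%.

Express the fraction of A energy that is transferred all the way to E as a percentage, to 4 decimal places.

0.0312%

Product of link efficiencies: 0.09 × 0.17 × 0.12 × 0.17 = 0.00031212
As a percentage: 0.00031212 × 100 = 0.0312%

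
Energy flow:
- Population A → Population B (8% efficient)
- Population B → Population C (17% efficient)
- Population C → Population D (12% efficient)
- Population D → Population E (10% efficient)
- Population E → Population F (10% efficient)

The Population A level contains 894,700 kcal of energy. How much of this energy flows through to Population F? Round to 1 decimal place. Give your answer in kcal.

14.6 kcal

Population B: 894700 × 0.08 = 71576 kcal
Population C: 71576 × 0.17 = 12167.92 kcal
Population D: 12167.92 × 0.12 = 1460.1504 kcal
Population E: 1460.1504 × 0.1 = 146.01504 kcal
Population F: 146.01504 × 0.1 = 14.601504 kcal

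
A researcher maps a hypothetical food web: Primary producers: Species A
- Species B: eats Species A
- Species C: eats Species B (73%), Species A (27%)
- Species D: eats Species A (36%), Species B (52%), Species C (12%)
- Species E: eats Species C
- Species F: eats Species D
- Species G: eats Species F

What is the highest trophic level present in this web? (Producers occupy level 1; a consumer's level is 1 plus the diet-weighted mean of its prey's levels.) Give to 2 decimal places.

Species B: 1 + 1 = 2
Species C: 1 + (0.73×2 + 0.27×1) = 2.73
Species D: 1 + (0.36×1 + 0.52×2 + 0.12×2.73) = 2.7276
Species E: 1 + 2.73 = 3.73
Species F: 1 + 2.7276 = 3.7276
Species G: 1 + 3.7276 = 4.7276

4.73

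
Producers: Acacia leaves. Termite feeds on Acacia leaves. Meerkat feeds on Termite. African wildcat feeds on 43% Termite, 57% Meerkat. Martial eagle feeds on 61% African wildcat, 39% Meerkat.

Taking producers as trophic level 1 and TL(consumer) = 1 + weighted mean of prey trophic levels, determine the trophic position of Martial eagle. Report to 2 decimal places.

Termite: 1 + 1 = 2
Meerkat: 1 + 2 = 3
African wildcat: 1 + (0.43×2 + 0.57×3) = 3.57
Martial eagle: 1 + (0.61×3.57 + 0.39×3) = 4.3477

4.35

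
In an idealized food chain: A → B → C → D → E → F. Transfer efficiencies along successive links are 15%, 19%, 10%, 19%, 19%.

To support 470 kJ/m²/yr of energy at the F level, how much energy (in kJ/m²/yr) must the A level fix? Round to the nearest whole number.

4568207 kJ/m²/yr

Cumulative transfer efficiency: 0.15 × 0.19 × 0.1 × 0.19 × 0.19 = 0.000102885
A energy = 470 / 0.000102885 = 4568207 kJ/m²/yr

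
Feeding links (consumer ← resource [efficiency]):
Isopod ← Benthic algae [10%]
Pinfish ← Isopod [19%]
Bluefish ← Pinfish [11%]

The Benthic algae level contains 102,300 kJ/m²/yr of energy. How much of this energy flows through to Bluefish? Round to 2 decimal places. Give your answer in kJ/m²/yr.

Isopod: 102300 × 0.1 = 10230 kJ/m²/yr
Pinfish: 10230 × 0.19 = 1943.7 kJ/m²/yr
Bluefish: 1943.7 × 0.11 = 213.807 kJ/m²/yr

213.81 kJ/m²/yr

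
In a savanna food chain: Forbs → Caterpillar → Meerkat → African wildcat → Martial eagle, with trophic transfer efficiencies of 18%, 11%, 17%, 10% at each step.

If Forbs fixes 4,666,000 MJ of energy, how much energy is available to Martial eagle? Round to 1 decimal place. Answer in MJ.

Caterpillar: 4666000 × 0.18 = 839880 MJ
Meerkat: 839880 × 0.11 = 92386.8 MJ
African wildcat: 92386.8 × 0.17 = 15705.756 MJ
Martial eagle: 15705.756 × 0.1 = 1570.5756 MJ

1570.6 MJ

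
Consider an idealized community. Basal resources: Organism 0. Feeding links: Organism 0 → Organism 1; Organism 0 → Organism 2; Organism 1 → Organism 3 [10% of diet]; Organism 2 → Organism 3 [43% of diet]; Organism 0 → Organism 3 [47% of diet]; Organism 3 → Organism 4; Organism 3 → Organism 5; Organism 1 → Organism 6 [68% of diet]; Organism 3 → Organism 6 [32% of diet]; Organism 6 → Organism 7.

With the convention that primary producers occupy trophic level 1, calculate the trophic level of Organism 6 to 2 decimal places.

3.17

Organism 1: 1 + 1 = 2
Organism 2: 1 + 1 = 2
Organism 3: 1 + (0.1×2 + 0.43×2 + 0.47×1) = 2.53
Organism 4: 1 + 2.53 = 3.53
Organism 5: 1 + 2.53 = 3.53
Organism 6: 1 + (0.68×2 + 0.32×2.53) = 3.1696
Organism 7: 1 + 3.1696 = 4.1696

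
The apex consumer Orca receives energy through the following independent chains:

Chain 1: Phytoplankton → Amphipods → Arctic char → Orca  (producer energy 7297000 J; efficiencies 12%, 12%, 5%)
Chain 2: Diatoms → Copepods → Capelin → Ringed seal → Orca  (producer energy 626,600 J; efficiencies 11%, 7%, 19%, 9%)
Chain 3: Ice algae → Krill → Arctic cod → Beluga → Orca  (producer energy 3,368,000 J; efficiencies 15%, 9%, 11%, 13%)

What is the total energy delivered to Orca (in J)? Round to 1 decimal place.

5986.5 J

Chain 1: 7297000 × 0.12 × 0.12 × 0.05 = 5253.84 J
Chain 2: 626600 × 0.11 × 0.07 × 0.19 × 0.09 = 82.504422 J
Chain 3: 3368000 × 0.15 × 0.09 × 0.11 × 0.13 = 650.1924 J
Total at Orca: 5253.84 + 82.504422 + 650.1924 = 5986.536822 J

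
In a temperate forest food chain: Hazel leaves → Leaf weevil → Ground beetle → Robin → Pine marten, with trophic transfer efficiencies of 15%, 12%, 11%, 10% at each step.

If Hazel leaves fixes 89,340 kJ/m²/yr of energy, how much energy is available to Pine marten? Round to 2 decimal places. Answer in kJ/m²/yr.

Leaf weevil: 89340 × 0.15 = 13401 kJ/m²/yr
Ground beetle: 13401 × 0.12 = 1608.12 kJ/m²/yr
Robin: 1608.12 × 0.11 = 176.8932 kJ/m²/yr
Pine marten: 176.8932 × 0.1 = 17.68932 kJ/m²/yr

17.69 kJ/m²/yr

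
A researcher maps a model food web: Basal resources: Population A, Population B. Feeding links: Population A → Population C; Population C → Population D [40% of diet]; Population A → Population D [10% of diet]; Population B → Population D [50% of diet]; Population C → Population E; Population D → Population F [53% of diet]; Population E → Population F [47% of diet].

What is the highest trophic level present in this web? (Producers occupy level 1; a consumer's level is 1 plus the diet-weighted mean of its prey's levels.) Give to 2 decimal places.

Population C: 1 + 1 = 2
Population D: 1 + (0.4×2 + 0.1×1 + 0.5×1) = 2.4
Population E: 1 + 2 = 3
Population F: 1 + (0.53×2.4 + 0.47×3) = 3.682

3.68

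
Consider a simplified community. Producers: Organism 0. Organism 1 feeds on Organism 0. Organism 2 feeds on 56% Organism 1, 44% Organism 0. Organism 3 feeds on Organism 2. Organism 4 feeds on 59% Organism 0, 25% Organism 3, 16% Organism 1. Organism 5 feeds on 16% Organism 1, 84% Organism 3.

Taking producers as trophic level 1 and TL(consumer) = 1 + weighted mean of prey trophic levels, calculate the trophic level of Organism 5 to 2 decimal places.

4.31

Organism 1: 1 + 1 = 2
Organism 2: 1 + (0.56×2 + 0.44×1) = 2.56
Organism 3: 1 + 2.56 = 3.56
Organism 4: 1 + (0.59×1 + 0.25×3.56 + 0.16×2) = 2.8
Organism 5: 1 + (0.16×2 + 0.84×3.56) = 4.3104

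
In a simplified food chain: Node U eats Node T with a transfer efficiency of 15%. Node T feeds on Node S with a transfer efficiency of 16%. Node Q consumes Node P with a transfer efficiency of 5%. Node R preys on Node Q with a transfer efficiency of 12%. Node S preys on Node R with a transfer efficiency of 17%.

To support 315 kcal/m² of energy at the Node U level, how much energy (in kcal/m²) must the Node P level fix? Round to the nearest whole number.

12867647 kcal/m²

Cumulative transfer efficiency: 0.05 × 0.12 × 0.17 × 0.16 × 0.15 = 0.00002448
Node P energy = 315 / 0.00002448 = 12867647 kcal/m²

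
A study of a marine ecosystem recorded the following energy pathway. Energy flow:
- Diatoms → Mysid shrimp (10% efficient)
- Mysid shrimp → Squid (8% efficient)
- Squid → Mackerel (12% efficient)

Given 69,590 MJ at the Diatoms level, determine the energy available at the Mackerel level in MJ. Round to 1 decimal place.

66.8 MJ

Mysid shrimp: 69590 × 0.1 = 6959 MJ
Squid: 6959 × 0.08 = 556.72 MJ
Mackerel: 556.72 × 0.12 = 66.8064 MJ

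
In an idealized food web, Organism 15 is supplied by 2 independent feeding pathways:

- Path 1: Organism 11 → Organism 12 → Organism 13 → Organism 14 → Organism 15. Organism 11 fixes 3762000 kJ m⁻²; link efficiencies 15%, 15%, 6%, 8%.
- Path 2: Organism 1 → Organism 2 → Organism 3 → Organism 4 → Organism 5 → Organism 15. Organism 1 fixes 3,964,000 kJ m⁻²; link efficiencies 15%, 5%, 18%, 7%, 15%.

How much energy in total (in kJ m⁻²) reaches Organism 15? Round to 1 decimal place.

462.5 kJ m⁻²

Path 1: 3762000 × 0.15 × 0.15 × 0.06 × 0.08 = 406.296 kJ m⁻²
Path 2: 3964000 × 0.15 × 0.05 × 0.18 × 0.07 × 0.15 = 56.1897 kJ m⁻²
Total at Organism 15: 406.296 + 56.1897 = 462.4857 kJ m⁻²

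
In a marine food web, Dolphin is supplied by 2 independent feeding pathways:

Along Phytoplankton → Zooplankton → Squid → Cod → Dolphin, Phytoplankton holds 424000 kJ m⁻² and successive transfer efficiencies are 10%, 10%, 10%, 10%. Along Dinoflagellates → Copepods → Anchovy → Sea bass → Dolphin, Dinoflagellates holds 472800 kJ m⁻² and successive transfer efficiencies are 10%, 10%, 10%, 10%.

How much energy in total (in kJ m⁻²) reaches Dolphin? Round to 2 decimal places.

89.68 kJ m⁻²

Via Phytoplankton: 424000 × 0.1 × 0.1 × 0.1 × 0.1 = 42.4 kJ m⁻²
Via Dinoflagellates: 472800 × 0.1 × 0.1 × 0.1 × 0.1 = 47.28 kJ m⁻²
Total at Dolphin: 42.4 + 47.28 = 89.68 kJ m⁻²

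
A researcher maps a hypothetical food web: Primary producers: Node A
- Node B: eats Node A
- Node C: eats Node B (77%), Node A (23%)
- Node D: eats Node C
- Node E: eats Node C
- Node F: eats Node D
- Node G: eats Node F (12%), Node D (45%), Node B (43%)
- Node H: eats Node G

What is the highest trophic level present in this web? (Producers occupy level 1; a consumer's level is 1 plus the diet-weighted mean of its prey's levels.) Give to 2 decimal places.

Node B: 1 + 1 = 2
Node C: 1 + (0.77×2 + 0.23×1) = 2.77
Node D: 1 + 2.77 = 3.77
Node E: 1 + 2.77 = 3.77
Node F: 1 + 3.77 = 4.77
Node G: 1 + (0.12×4.77 + 0.45×3.77 + 0.43×2) = 4.1289
Node H: 1 + 4.1289 = 5.1289

5.13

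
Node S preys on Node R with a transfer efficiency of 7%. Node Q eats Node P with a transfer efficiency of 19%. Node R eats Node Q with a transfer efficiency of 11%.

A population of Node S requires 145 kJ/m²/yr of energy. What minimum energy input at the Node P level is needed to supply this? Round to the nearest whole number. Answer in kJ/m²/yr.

99111 kJ/m²/yr

Cumulative transfer efficiency: 0.19 × 0.11 × 0.07 = 0.001463
Node P energy = 145 / 0.001463 = 99111 kJ/m²/yr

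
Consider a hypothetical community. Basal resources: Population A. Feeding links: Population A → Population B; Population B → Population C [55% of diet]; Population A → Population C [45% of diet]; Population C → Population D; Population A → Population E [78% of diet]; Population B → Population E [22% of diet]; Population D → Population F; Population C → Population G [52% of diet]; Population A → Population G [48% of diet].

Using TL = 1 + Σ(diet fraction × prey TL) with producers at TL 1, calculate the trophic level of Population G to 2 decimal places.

Population B: 1 + 1 = 2
Population C: 1 + (0.55×2 + 0.45×1) = 2.55
Population D: 1 + 2.55 = 3.55
Population E: 1 + (0.78×1 + 0.22×2) = 2.22
Population F: 1 + 3.55 = 4.55
Population G: 1 + (0.52×2.55 + 0.48×1) = 2.806

2.81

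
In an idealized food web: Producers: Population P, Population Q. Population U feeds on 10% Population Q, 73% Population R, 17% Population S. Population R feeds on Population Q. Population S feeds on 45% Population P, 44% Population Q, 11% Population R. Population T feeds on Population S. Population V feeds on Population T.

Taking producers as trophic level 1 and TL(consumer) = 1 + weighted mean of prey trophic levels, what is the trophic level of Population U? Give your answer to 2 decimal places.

Population R: 1 + 1 = 2
Population S: 1 + (0.45×1 + 0.44×1 + 0.11×2) = 2.11
Population T: 1 + 2.11 = 3.11
Population U: 1 + (0.1×1 + 0.73×2 + 0.17×2.11) = 2.9187
Population V: 1 + 3.11 = 4.11

2.92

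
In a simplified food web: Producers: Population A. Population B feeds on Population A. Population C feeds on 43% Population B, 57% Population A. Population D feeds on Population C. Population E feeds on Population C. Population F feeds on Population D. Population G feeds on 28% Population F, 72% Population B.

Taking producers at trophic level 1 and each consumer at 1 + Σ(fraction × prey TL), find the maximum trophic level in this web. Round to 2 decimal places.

4.43

Population B: 1 + 1 = 2
Population C: 1 + (0.43×2 + 0.57×1) = 2.43
Population D: 1 + 2.43 = 3.43
Population E: 1 + 2.43 = 3.43
Population F: 1 + 3.43 = 4.43
Population G: 1 + (0.28×4.43 + 0.72×2) = 3.6804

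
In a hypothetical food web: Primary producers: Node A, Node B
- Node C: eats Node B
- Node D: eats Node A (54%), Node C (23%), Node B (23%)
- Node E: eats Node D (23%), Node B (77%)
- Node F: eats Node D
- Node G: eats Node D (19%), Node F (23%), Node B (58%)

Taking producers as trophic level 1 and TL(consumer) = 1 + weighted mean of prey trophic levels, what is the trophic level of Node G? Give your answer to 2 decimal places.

2.75

Node C: 1 + 1 = 2
Node D: 1 + (0.54×1 + 0.23×2 + 0.23×1) = 2.23
Node E: 1 + (0.23×2.23 + 0.77×1) = 2.2829
Node F: 1 + 2.23 = 3.23
Node G: 1 + (0.19×2.23 + 0.23×3.23 + 0.58×1) = 2.7466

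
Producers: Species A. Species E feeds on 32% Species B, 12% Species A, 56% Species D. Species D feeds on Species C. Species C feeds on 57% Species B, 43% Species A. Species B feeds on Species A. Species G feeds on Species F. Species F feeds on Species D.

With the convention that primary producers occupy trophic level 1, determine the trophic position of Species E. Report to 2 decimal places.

Species B: 1 + 1 = 2
Species C: 1 + (0.57×2 + 0.43×1) = 2.57
Species D: 1 + 2.57 = 3.57
Species E: 1 + (0.32×2 + 0.12×1 + 0.56×3.57) = 3.7592
Species F: 1 + 3.57 = 4.57
Species G: 1 + 4.57 = 5.57

3.76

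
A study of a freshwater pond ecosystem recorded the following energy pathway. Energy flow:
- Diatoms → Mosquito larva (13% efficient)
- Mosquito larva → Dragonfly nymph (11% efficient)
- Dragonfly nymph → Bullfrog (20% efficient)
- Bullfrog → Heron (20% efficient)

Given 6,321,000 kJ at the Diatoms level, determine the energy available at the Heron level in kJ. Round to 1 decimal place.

3615.6 kJ

Mosquito larva: 6321000 × 0.13 = 821730 kJ
Dragonfly nymph: 821730 × 0.11 = 90390.3 kJ
Bullfrog: 90390.3 × 0.2 = 18078.06 kJ
Heron: 18078.06 × 0.2 = 3615.612 kJ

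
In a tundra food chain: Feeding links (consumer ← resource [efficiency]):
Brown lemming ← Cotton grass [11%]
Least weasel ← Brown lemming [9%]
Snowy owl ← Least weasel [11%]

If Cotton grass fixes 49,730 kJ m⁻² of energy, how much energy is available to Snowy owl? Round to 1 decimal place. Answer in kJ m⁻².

Brown lemming: 49730 × 0.11 = 5470.3 kJ m⁻²
Least weasel: 5470.3 × 0.09 = 492.327 kJ m⁻²
Snowy owl: 492.327 × 0.11 = 54.15597 kJ m⁻²

54.2 kJ m⁻²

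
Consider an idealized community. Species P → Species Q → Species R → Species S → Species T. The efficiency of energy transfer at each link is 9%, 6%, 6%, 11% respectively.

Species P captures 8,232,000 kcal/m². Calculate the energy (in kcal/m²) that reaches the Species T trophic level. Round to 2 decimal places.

Species Q: 8232000 × 0.09 = 740880 kcal/m²
Species R: 740880 × 0.06 = 44452.8 kcal/m²
Species S: 44452.8 × 0.06 = 2667.168 kcal/m²
Species T: 2667.168 × 0.11 = 293.38848 kcal/m²

293.39 kcal/m²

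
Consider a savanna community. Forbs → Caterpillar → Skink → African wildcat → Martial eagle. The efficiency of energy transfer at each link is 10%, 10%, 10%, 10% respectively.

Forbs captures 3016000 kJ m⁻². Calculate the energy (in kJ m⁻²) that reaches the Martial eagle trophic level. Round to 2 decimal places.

301.60 kJ m⁻²

Caterpillar: 3016000 × 0.1 = 301600 kJ m⁻²
Skink: 301600 × 0.1 = 30160 kJ m⁻²
African wildcat: 30160 × 0.1 = 3016 kJ m⁻²
Martial eagle: 3016 × 0.1 = 301.6 kJ m⁻²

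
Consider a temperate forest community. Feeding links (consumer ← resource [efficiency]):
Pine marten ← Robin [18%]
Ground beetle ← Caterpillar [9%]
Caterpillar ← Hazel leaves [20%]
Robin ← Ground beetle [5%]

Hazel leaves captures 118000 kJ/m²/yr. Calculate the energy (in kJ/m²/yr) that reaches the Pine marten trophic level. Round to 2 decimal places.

Caterpillar: 118000 × 0.2 = 23600 kJ/m²/yr
Ground beetle: 23600 × 0.09 = 2124 kJ/m²/yr
Robin: 2124 × 0.05 = 106.2 kJ/m²/yr
Pine marten: 106.2 × 0.18 = 19.116 kJ/m²/yr

19.12 kJ/m²/yr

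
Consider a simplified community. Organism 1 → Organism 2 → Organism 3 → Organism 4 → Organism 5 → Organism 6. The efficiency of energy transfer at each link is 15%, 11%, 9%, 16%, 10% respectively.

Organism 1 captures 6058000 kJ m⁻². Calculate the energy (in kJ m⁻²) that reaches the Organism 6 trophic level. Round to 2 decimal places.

143.94 kJ m⁻²

Organism 2: 6058000 × 0.15 = 908700 kJ m⁻²
Organism 3: 908700 × 0.11 = 99957 kJ m⁻²
Organism 4: 99957 × 0.09 = 8996.13 kJ m⁻²
Organism 5: 8996.13 × 0.16 = 1439.3808 kJ m⁻²
Organism 6: 1439.3808 × 0.1 = 143.93808 kJ m⁻²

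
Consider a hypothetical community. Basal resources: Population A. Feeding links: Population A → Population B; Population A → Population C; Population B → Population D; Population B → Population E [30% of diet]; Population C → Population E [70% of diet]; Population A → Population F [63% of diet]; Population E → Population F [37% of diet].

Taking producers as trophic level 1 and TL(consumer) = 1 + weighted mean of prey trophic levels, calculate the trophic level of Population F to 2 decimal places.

Population B: 1 + 1 = 2
Population C: 1 + 1 = 2
Population D: 1 + 2 = 3
Population E: 1 + (0.3×2 + 0.7×2) = 3
Population F: 1 + (0.63×1 + 0.37×3) = 2.74

2.74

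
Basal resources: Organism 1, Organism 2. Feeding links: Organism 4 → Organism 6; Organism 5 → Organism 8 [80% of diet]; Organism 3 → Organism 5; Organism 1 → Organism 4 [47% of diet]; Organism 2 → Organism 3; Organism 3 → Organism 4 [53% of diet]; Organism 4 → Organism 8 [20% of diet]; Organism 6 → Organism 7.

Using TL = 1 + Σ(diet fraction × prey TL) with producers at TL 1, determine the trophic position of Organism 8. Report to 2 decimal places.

3.91

Organism 3: 1 + 1 = 2
Organism 4: 1 + (0.53×2 + 0.47×1) = 2.53
Organism 5: 1 + 2 = 3
Organism 6: 1 + 2.53 = 3.53
Organism 7: 1 + 3.53 = 4.53
Organism 8: 1 + (0.2×2.53 + 0.8×3) = 3.906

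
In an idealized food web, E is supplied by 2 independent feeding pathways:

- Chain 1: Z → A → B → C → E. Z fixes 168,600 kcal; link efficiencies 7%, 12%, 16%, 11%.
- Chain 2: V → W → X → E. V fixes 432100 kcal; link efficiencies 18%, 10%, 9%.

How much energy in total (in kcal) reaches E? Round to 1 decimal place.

Chain 1: 168600 × 0.07 × 0.12 × 0.16 × 0.11 = 24.925824 kcal
Chain 2: 432100 × 0.18 × 0.1 × 0.09 = 700.002 kcal
Total at E: 24.925824 + 700.002 = 724.927824 kcal

724.9 kcal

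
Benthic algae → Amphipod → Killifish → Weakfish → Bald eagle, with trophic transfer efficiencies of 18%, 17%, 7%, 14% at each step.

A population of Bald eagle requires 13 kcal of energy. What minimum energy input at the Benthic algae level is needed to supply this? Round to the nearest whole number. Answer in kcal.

43351 kcal

Cumulative transfer efficiency: 0.18 × 0.17 × 0.07 × 0.14 = 0.00029988
Benthic algae energy = 13 / 0.00029988 = 43351 kcal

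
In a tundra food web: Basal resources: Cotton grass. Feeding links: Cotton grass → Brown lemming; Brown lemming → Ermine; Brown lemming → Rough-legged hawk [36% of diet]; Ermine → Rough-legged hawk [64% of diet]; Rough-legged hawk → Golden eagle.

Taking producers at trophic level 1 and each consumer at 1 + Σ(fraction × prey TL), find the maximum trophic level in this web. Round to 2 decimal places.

Brown lemming: 1 + 1 = 2
Ermine: 1 + 2 = 3
Rough-legged hawk: 1 + (0.36×2 + 0.64×3) = 3.64
Golden eagle: 1 + 3.64 = 4.64

4.64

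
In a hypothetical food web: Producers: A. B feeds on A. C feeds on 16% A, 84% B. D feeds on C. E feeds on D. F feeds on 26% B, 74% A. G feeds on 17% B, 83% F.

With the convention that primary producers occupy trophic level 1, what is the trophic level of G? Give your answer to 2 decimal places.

B: 1 + 1 = 2
C: 1 + (0.16×1 + 0.84×2) = 2.84
D: 1 + 2.84 = 3.84
E: 1 + 3.84 = 4.84
F: 1 + (0.26×2 + 0.74×1) = 2.26
G: 1 + (0.17×2 + 0.83×2.26) = 3.2158

3.22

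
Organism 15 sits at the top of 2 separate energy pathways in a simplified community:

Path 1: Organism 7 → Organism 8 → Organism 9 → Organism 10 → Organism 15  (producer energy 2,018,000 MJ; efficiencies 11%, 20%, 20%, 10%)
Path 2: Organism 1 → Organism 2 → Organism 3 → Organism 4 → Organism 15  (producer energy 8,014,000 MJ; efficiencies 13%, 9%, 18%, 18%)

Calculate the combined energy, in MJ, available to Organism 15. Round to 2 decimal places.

3925.87 MJ

Path 1: 2018000 × 0.11 × 0.2 × 0.2 × 0.1 = 887.92 MJ
Path 2: 8014000 × 0.13 × 0.09 × 0.18 × 0.18 = 3037.94712 MJ
Total at Organism 15: 887.92 + 3037.94712 = 3925.86712 MJ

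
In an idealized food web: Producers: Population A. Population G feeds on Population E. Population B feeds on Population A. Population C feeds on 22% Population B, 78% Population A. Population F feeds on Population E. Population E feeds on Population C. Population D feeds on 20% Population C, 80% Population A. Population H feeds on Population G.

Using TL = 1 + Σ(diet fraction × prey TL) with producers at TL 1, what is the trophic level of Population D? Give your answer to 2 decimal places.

2.24

Population B: 1 + 1 = 2
Population C: 1 + (0.22×2 + 0.78×1) = 2.22
Population D: 1 + (0.2×2.22 + 0.8×1) = 2.244
Population E: 1 + 2.22 = 3.22
Population F: 1 + 3.22 = 4.22
Population G: 1 + 3.22 = 4.22
Population H: 1 + 4.22 = 5.22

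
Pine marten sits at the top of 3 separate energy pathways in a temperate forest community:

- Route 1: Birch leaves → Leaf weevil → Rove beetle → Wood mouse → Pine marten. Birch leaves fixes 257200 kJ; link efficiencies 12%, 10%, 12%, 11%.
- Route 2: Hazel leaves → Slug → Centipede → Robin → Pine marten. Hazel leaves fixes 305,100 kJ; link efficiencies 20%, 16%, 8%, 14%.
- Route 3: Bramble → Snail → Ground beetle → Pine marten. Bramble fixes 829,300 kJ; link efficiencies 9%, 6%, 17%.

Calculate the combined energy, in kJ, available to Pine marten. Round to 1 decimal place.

911.4 kJ

Route 1: 257200 × 0.12 × 0.1 × 0.12 × 0.11 = 40.74048 kJ
Route 2: 305100 × 0.2 × 0.16 × 0.08 × 0.14 = 109.34784 kJ
Route 3: 829300 × 0.09 × 0.06 × 0.17 = 761.2974 kJ
Total at Pine marten: 40.74048 + 109.34784 + 761.2974 = 911.38572 kJ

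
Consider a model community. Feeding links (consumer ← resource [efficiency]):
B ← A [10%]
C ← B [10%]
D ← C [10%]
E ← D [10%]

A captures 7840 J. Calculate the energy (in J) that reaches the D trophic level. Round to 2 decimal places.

B: 7840 × 0.1 = 784 J
C: 784 × 0.1 = 78.4 J
D: 78.4 × 0.1 = 7.84 J

7.84 J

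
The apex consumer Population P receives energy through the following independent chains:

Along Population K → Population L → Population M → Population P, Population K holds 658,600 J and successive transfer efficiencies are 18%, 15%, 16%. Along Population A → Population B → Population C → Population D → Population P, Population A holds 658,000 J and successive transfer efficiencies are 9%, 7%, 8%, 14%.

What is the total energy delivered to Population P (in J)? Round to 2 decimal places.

Via Population K: 658600 × 0.18 × 0.15 × 0.16 = 2845.152 J
Via Population A: 658000 × 0.09 × 0.07 × 0.08 × 0.14 = 46.42848 J
Total at Population P: 2845.152 + 46.42848 = 2891.58048 J

2891.58 J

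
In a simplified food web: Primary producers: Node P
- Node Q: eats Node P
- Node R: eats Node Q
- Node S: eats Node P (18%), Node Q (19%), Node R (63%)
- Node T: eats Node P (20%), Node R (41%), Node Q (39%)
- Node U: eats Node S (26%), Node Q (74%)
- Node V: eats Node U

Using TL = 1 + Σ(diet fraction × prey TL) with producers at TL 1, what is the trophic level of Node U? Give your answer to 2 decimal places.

Node Q: 1 + 1 = 2
Node R: 1 + 2 = 3
Node S: 1 + (0.18×1 + 0.19×2 + 0.63×3) = 3.45
Node T: 1 + (0.2×1 + 0.41×3 + 0.39×2) = 3.21
Node U: 1 + (0.26×3.45 + 0.74×2) = 3.377
Node V: 1 + 3.377 = 4.377

3.38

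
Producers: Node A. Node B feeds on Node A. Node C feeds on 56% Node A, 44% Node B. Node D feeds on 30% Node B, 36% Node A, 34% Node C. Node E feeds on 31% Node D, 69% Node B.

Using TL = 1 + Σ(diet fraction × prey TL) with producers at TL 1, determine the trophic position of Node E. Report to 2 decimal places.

3.24

Node B: 1 + 1 = 2
Node C: 1 + (0.56×1 + 0.44×2) = 2.44
Node D: 1 + (0.3×2 + 0.36×1 + 0.34×2.44) = 2.7896
Node E: 1 + (0.31×2.7896 + 0.69×2) = 3.244776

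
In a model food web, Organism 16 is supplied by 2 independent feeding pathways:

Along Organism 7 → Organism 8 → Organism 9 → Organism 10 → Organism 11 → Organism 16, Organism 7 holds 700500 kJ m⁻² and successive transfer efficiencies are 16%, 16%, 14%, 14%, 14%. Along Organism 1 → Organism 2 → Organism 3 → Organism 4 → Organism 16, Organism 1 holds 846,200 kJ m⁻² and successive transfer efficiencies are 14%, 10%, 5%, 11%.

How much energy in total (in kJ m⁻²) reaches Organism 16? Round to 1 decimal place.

114.4 kJ m⁻²

Via Organism 7: 700500 × 0.16 × 0.16 × 0.14 × 0.14 × 0.14 = 49.2076032 kJ m⁻²
Via Organism 1: 846200 × 0.14 × 0.1 × 0.05 × 0.11 = 65.1574 kJ m⁻²
Total at Organism 16: 49.2076032 + 65.1574 = 114.3650032 kJ m⁻²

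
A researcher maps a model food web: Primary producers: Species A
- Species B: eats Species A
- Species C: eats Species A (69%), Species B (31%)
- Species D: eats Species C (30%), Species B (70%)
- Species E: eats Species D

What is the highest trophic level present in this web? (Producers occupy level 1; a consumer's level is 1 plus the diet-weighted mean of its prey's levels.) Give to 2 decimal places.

4.09

Species B: 1 + 1 = 2
Species C: 1 + (0.69×1 + 0.31×2) = 2.31
Species D: 1 + (0.3×2.31 + 0.7×2) = 3.093
Species E: 1 + 3.093 = 4.093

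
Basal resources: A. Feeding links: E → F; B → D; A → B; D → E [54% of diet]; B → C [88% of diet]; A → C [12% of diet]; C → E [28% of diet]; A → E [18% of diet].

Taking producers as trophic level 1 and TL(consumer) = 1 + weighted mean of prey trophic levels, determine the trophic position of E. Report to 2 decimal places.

B: 1 + 1 = 2
C: 1 + (0.12×1 + 0.88×2) = 2.88
D: 1 + 2 = 3
E: 1 + (0.18×1 + 0.54×3 + 0.28×2.88) = 3.6064
F: 1 + 3.6064 = 4.6064

3.61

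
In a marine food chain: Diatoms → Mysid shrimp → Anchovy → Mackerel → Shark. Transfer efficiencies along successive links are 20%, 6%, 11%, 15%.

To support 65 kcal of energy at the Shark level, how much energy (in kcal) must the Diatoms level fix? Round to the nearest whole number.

328283 kcal

Cumulative transfer efficiency: 0.2 × 0.06 × 0.11 × 0.15 = 0.000198
Diatoms energy = 65 / 0.000198 = 328283 kcal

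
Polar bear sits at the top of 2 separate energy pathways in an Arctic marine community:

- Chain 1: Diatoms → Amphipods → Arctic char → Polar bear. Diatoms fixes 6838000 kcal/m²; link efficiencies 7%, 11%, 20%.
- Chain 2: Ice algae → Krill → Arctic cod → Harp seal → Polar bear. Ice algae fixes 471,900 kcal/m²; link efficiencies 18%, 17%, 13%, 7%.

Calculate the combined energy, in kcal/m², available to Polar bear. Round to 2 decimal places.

Chain 1: 6838000 × 0.07 × 0.11 × 0.2 = 10530.52 kcal/m²
Chain 2: 471900 × 0.18 × 0.17 × 0.13 × 0.07 = 131.405274 kcal/m²
Total at Polar bear: 10530.52 + 131.405274 = 10661.925274 kcal/m²

10661.93 kcal/m²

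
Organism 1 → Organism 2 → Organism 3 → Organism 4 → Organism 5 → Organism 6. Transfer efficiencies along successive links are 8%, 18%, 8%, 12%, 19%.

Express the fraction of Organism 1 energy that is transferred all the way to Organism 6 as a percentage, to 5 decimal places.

Product of link efficiencies: 0.08 × 0.18 × 0.08 × 0.12 × 0.19 = 0.0000262656
As a percentage: 0.0000262656 × 100 = 0.00263%

0.00263%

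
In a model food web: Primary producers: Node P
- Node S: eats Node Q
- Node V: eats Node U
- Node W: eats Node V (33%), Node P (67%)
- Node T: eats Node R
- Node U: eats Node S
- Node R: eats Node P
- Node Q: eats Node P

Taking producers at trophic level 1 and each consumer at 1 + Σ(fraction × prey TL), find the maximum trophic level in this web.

5

Node Q: 1 + 1 = 2
Node R: 1 + 1 = 2
Node S: 1 + 2 = 3
Node T: 1 + 2 = 3
Node U: 1 + 3 = 4
Node V: 1 + 4 = 5
Node W: 1 + (0.33×5 + 0.67×1) = 3.32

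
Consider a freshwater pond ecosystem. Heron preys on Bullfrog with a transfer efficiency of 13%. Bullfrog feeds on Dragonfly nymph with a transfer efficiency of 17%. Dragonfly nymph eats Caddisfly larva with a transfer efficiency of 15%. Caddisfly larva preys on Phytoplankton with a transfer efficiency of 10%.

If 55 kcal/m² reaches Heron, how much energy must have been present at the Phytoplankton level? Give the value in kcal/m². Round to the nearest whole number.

165913 kcal/m²

Cumulative transfer efficiency: 0.1 × 0.15 × 0.17 × 0.13 = 0.0003315
Phytoplankton energy = 55 / 0.0003315 = 165913 kcal/m²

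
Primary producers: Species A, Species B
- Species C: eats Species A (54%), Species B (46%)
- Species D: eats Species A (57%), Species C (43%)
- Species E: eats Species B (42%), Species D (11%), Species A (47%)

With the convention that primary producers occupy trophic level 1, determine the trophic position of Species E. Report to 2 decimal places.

2.16

Species C: 1 + (0.54×1 + 0.46×1) = 2
Species D: 1 + (0.57×1 + 0.43×2) = 2.43
Species E: 1 + (0.42×1 + 0.11×2.43 + 0.47×1) = 2.1573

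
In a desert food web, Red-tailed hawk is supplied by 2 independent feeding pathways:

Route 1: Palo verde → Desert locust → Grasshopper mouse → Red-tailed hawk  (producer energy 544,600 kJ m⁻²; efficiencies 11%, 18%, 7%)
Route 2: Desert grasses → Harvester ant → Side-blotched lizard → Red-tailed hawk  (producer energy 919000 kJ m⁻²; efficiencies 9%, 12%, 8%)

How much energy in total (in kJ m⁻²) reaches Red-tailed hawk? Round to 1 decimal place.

1548.8 kJ m⁻²

Route 1: 544600 × 0.11 × 0.18 × 0.07 = 754.8156 kJ m⁻²
Route 2: 919000 × 0.09 × 0.12 × 0.08 = 794.016 kJ m⁻²
Total at Red-tailed hawk: 754.8156 + 794.016 = 1548.8316 kJ m⁻²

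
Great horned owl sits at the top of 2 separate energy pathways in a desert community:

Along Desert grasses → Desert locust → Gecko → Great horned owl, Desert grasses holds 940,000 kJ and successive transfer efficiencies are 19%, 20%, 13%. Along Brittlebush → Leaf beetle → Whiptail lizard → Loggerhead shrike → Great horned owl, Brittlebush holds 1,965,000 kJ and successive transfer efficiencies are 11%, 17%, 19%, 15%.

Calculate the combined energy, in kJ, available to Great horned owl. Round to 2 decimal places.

5690.85 kJ

Via Desert grasses: 940000 × 0.19 × 0.2 × 0.13 = 4643.6 kJ
Via Brittlebush: 1965000 × 0.11 × 0.17 × 0.19 × 0.15 = 1047.24675 kJ
Total at Great horned owl: 4643.6 + 1047.24675 = 5690.84675 kJ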